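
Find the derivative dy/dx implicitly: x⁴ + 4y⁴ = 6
Differentiate both sides with respect to x, treating y as y(x). By the chain rule, any term containing y contributes a factor of y' = dy/dx when we differentiate it.

Move every term to one side and write the relation as F(x, y) = 0. Term by term,
  d/dx[x^4] = 4x^3
  d/dx[4y^4] = 16y^3·y'
  d/dx[-6] = 0

The pieces without y' make up ∂F/∂x and the coefficient of y' is ∂F/∂y:
  ∂F/∂x = 4x^3,
  ∂F/∂y = 16y^3.

Since d/dx[F] = ∂F/∂x + (∂F/∂y)·y' = 0, solve for y':
  (∂F/∂y)·y' = -∂F/∂x
  dy/dx = -(∂F/∂x)/(∂F/∂y) = -(4x^3)/(16y^3) = -x^3/(4y^3)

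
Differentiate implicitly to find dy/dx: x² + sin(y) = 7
Take d/dx of both sides. Since y is implicitly a function of x, the chain rule attaches a y' = dy/dx factor whenever we differentiate through y.

Set F(x, y) = (left side) − (right side), so the curve is F = 0. Differentiating each term of F:
  d/dx[x^2] = 2x
  d/dx[sin(y)] = y'·cos(y)
  d/dx[-7] = 0

Collecting, the y'-free part is the partial derivative in x and the y' coefficient is the partial derivative in y:
  ∂F/∂x = 2x
  ∂F/∂y = cos(y)

so d/dx[F(x, y(x))] = ∂F/∂x + (∂F/∂y)·y' = 0. Rearranging,
  dy/dx = -(∂F/∂x)/(∂F/∂y) = -(2x)/(cos(y)) = -2x/cos(y)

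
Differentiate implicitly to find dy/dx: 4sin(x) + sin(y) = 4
Differentiate both sides with respect to x, treating y as y(x). By the chain rule, any term containing y contributes a factor of y' = dy/dx when we differentiate it.

Move every term to one side and write the relation as F(x, y) = 0. Term by term,
  d/dx[4sin(x)] = 4cos(x)
  d/dx[sin(y)] = y'·cos(y)
  d/dx[-4] = 0

The pieces without y' make up ∂F/∂x and the coefficient of y' is ∂F/∂y:
  ∂F/∂x = 4cos(x),
  ∂F/∂y = cos(y).

Since d/dx[F] = ∂F/∂x + (∂F/∂y)·y' = 0, solve for y':
  (∂F/∂y)·y' = -∂F/∂x
  dy/dx = -(∂F/∂x)/(∂F/∂y) = -(4cos(x))/(cos(y)) = -4cos(x)/cos(y)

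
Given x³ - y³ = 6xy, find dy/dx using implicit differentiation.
Take d/dx of both sides. Since y is implicitly a function of x, the chain rule attaches a y' = dy/dx factor whenever we differentiate through y.

Set F(x, y) = (left side) − (right side), so the curve is F = 0. Differentiating each term of F:
  d/dx[x^3] = 3x^2
  d/dx[-6xy] = -6x·y' - 6y
  d/dx[-y^3] = -3y^2·y'

Collecting, the y'-free part is the partial derivative in x and the y' coefficient is the partial derivative in y:
  ∂F/∂x = 3x^2 - 6y
  ∂F/∂y = -6x - 3y^2

so d/dx[F(x, y(x))] = ∂F/∂x + (∂F/∂y)·y' = 0. Rearranging,
  dy/dx = -(∂F/∂x)/(∂F/∂y) = -(3x^2 - 6y)/(-6x - 3y^2) = (x^2 - 2y)/(2x + y^2)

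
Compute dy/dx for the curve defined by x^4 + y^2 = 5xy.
Take d/dx of both sides. Since y is implicitly a function of x, the chain rule attaches a y' = dy/dx factor whenever we differentiate through y.

Set F(x, y) = (left side) − (right side), so the curve is F = 0. Differentiating each term of F:
  d/dx[x^4] = 4x^3
  d/dx[-5xy] = -5x·y' - 5y
  d/dx[y^2] = 2y·y'

Collecting, the y'-free part is the partial derivative in x and the y' coefficient is the partial derivative in y:
  ∂F/∂x = 4x^3 - 5y
  ∂F/∂y = -5x + 2y

so d/dx[F(x, y(x))] = ∂F/∂x + (∂F/∂y)·y' = 0. Rearranging,
  dy/dx = -(∂F/∂x)/(∂F/∂y) = -(4x^3 - 5y)/(-5x + 2y) = (4x^3 - 5y)/(5x - 2y)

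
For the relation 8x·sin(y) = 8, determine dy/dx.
Differentiate both sides with respect to x, treating y as y(x). By the chain rule, any term containing y contributes a factor of y' = dy/dx when we differentiate it.

Move every term to one side and write the relation as F(x, y) = 0. Term by term,
  d/dx[8x·sin(y)] = 8x·y'·cos(y) + 8sin(y)
  d/dx[-8] = 0

The pieces without y' make up ∂F/∂x and the coefficient of y' is ∂F/∂y:
  ∂F/∂x = 8sin(y),
  ∂F/∂y = 8x·cos(y).

Since d/dx[F] = ∂F/∂x + (∂F/∂y)·y' = 0, solve for y':
  (∂F/∂y)·y' = -∂F/∂x
  dy/dx = -(∂F/∂x)/(∂F/∂y) = -(8sin(y))/(8x·cos(y)) = -tan(y)/x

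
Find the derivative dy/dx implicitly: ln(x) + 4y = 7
Differentiate the relation implicitly: treat y = y(x) and apply the chain rule, so every y-derivative picks up a y' = dy/dx factor.

With everything moved to the left-hand side, differentiate term by term:
  d/dx[4y] = 4·y'
  d/dx[ln(x)] = 1/x
  d/dx[-7] = 0

Separating the contributions that come from x directly and those that come through y:
  without y':      1/x
  multiplying y':  4

so (1/x) + (4)·y' = 0, and therefore
  dy/dx = -(1/x)/(4) = -1/(4x)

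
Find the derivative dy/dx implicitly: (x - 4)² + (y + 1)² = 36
Apply d/dx to both sides, remembering that y depends on x. Each occurrence of y therefore brings in a y' = dy/dx via the chain rule.

With F(x, y) equal to the left-hand side minus the right, differentiate F term by term:
  d/dx[(x - 4)^2] = 2x - 8
  d/dx[(y + 1)^2] = 2·y'(y + 1)
  d/dx[-36] = 0
Adding these up, d/dx[F] = 0 becomes
  (2x - 8) + (2y + 2)·y' = 0,
so isolating y',
  dy/dx = -(2x - 8)/(2y + 2) = (4 - x)/(y + 1)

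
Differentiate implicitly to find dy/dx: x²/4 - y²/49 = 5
Differentiate the relation implicitly: treat y = y(x) and apply the chain rule, so every y-derivative picks up a y' = dy/dx factor.

With everything moved to the left-hand side, differentiate term by term:
  d/dx[x^2/4] = x/2
  d/dx[-y^2/49] = -2y·y'/49
  d/dx[-5] = 0

Separating the contributions that come from x directly and those that come through y:
  without y':      x/2
  multiplying y':  -2y/49

so (x/2) + (-2y/49)·y' = 0, and therefore
  dy/dx = -(x/2)/(-2y/49) = 49x/(4y)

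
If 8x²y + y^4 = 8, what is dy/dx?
Differentiate both sides with respect to x, treating y as y(x). By the chain rule, any term containing y contributes a factor of y' = dy/dx when we differentiate it.

Move every term to one side and write the relation as F(x, y) = 0. Term by term,
  d/dx[8x^2y] = 8x^2·y' + 16xy
  d/dx[y^4] = 4y^3·y'
  d/dx[-8] = 0

The pieces without y' make up ∂F/∂x and the coefficient of y' is ∂F/∂y:
  ∂F/∂x = 16xy,
  ∂F/∂y = 8x^2 + 4y^3.

Since d/dx[F] = ∂F/∂x + (∂F/∂y)·y' = 0, solve for y':
  (∂F/∂y)·y' = -∂F/∂x
  dy/dx = -(∂F/∂x)/(∂F/∂y) = -(16xy)/(8x^2 + 4y^3) = -4xy/(2x^2 + y^3)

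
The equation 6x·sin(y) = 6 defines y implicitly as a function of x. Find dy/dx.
Take d/dx of both sides. Since y is implicitly a function of x, the chain rule attaches a y' = dy/dx factor whenever we differentiate through y.

Set F(x, y) = (left side) − (right side), so the curve is F = 0. Differentiating each term of F:
  d/dx[6x·sin(y)] = 6x·y'·cos(y) + 6sin(y)
  d/dx[-6] = 0

Collecting, the y'-free part is the partial derivative in x and the y' coefficient is the partial derivative in y:
  ∂F/∂x = 6sin(y)
  ∂F/∂y = 6x·cos(y)

so d/dx[F(x, y(x))] = ∂F/∂x + (∂F/∂y)·y' = 0. Rearranging,
  dy/dx = -(∂F/∂x)/(∂F/∂y) = -(6sin(y))/(6x·cos(y)) = -tan(y)/x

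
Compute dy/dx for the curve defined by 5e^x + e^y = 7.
Differentiate the relation implicitly: treat y = y(x) and apply the chain rule, so every y-derivative picks up a y' = dy/dx factor.

With everything moved to the left-hand side, differentiate term by term:
  d/dx[5e^(x)] = 5e^(x)
  d/dx[e^(y)] = y'·e^(y)
  d/dx[-7] = 0

Separating the contributions that come from x directly and those that come through y:
  without y':      5e^(x)
  multiplying y':  e^(y)

so (5e^(x)) + (e^(y))·y' = 0, and therefore
  dy/dx = -(5e^(x))/(e^(y)) = -5e^(x - y)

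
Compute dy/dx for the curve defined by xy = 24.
Take d/dx of both sides. Since y is implicitly a function of x, the chain rule attaches a y' = dy/dx factor whenever we differentiate through y.

Set F(x, y) = (left side) − (right side), so the curve is F = 0. Differentiating each term of F:
  d/dx[xy] = x·y' + y
  d/dx[-24] = 0

Collecting, the y'-free part is the partial derivative in x and the y' coefficient is the partial derivative in y:
  ∂F/∂x = y
  ∂F/∂y = x

so d/dx[F(x, y(x))] = ∂F/∂x + (∂F/∂y)·y' = 0. Rearranging,
  dy/dx = -(∂F/∂x)/(∂F/∂y) = -(y)/(x) = -y/x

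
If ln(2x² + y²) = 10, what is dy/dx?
Take d/dx of both sides. Since y is implicitly a function of x, the chain rule attaches a y' = dy/dx factor whenever we differentiate through y.

Set F(x, y) = (left side) − (right side), so the curve is F = 0. Differentiating each term of F:
  d/dx[ln(2x^2 + y^2)] = (4x + 2y·y')/(2x^2 + y^2)
  d/dx[-10] = 0

Collecting, the y'-free part is the partial derivative in x and the y' coefficient is the partial derivative in y:
  ∂F/∂x = 4x/(2x^2 + y^2)
  ∂F/∂y = 2y/(2x^2 + y^2)

so d/dx[F(x, y(x))] = ∂F/∂x + (∂F/∂y)·y' = 0. Rearranging,
  dy/dx = -(∂F/∂x)/(∂F/∂y) = -(4x/(2x^2 + y^2))/(2y/(2x^2 + y^2)) = -2x/y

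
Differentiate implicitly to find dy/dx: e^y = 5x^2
Take d/dx of both sides. Since y is implicitly a function of x, the chain rule attaches a y' = dy/dx factor whenever we differentiate through y.

Set F(x, y) = (left side) − (right side), so the curve is F = 0. Differentiating each term of F:
  d/dx[-5x^2] = -10x
  d/dx[e^(y)] = y'·e^(y)

Collecting, the y'-free part is the partial derivative in x and the y' coefficient is the partial derivative in y:
  ∂F/∂x = -10x
  ∂F/∂y = e^(y)

so d/dx[F(x, y(x))] = ∂F/∂x + (∂F/∂y)·y' = 0. Rearranging,
  dy/dx = -(∂F/∂x)/(∂F/∂y) = -(-10x)/(e^(y)) = 10x·e^(-y)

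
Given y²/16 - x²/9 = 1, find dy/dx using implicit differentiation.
Take d/dx of both sides. Since y is implicitly a function of x, the chain rule attaches a y' = dy/dx factor whenever we differentiate through y.

Set F(x, y) = (left side) − (right side), so the curve is F = 0. Differentiating each term of F:
  d/dx[-x^2/9] = -2x/9
  d/dx[y^2/16] = y·y'/8
  d/dx[-1] = 0

Collecting, the y'-free part is the partial derivative in x and the y' coefficient is the partial derivative in y:
  ∂F/∂x = -2x/9
  ∂F/∂y = y/8

so d/dx[F(x, y(x))] = ∂F/∂x + (∂F/∂y)·y' = 0. Rearranging,
  dy/dx = -(∂F/∂x)/(∂F/∂y) = -(-2x/9)/(y/8) = 16x/(9y)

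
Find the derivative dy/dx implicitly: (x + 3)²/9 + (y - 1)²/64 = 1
Differentiate both sides with respect to x, treating y as y(x). By the chain rule, any term containing y contributes a factor of y' = dy/dx when we differentiate it.

Move every term to one side and write the relation as F(x, y) = 0. Term by term,
  d/dx[(x + 3)^2/9] = 2x/9 + 2/3
  d/dx[(y - 1)^2/64] = y'(y - 1)/32
  d/dx[-1] = 0

The pieces without y' make up ∂F/∂x and the coefficient of y' is ∂F/∂y:
  ∂F/∂x = 2x/9 + 2/3,
  ∂F/∂y = y/32 - 1/32.

Since d/dx[F] = ∂F/∂x + (∂F/∂y)·y' = 0, solve for y':
  (∂F/∂y)·y' = -∂F/∂x
  dy/dx = -(∂F/∂x)/(∂F/∂y) = -(2x/9 + 2/3)/(y/32 - 1/32)
        = -(2(x + 3)/9)/((y - 1)/32) = 64(-x - 3)/(9(y - 1))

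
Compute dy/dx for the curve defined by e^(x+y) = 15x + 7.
Apply d/dx to both sides, remembering that y depends on x. Each occurrence of y therefore brings in a y' = dy/dx via the chain rule.

With F(x, y) equal to the left-hand side minus the right, differentiate F term by term:
  d/dx[-15x] = -15
  d/dx[e^(x + y)] = (y' + 1)·e^(x + y)
  d/dx[-7] = 0
Adding these up, d/dx[F] = 0 becomes
  (e^(x + y) - 15) + (e^(x + y))·y' = 0,
so isolating y',
  dy/dx = -(e^(x + y) - 15)/(e^(x + y)) = 15e^(-x - y) - 1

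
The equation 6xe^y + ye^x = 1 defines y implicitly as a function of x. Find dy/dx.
Take d/dx of both sides. Since y is implicitly a function of x, the chain rule attaches a y' = dy/dx factor whenever we differentiate through y.

Set F(x, y) = (left side) − (right side), so the curve is F = 0. Differentiating each term of F:
  d/dx[6x·e^(y)] = 6x·y'·e^(y) + 6e^(y)
  d/dx[y·e^(x)] = y·e^(x) + y'·e^(x)
  d/dx[-1] = 0

Collecting, the y'-free part is the partial derivative in x and the y' coefficient is the partial derivative in y:
  ∂F/∂x = y·e^(x) + 6e^(y)
  ∂F/∂y = 6x·e^(y) + e^(x)

so d/dx[F(x, y(x))] = ∂F/∂x + (∂F/∂y)·y' = 0. Rearranging,
  dy/dx = -(∂F/∂x)/(∂F/∂y) = -(y·e^(x) + 6e^(y))/(6x·e^(y) + e^(x)) = (-y·e^(x) - 6e^(y))/(6x·e^(y) + e^(x))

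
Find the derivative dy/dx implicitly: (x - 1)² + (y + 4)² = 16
Apply d/dx to both sides, remembering that y depends on x. Each occurrence of y therefore brings in a y' = dy/dx via the chain rule.

With F(x, y) equal to the left-hand side minus the right, differentiate F term by term:
  d/dx[(x - 1)^2] = 2x - 2
  d/dx[(y + 4)^2] = 2·y'(y + 4)
  d/dx[-16] = 0
Adding these up, d/dx[F] = 0 becomes
  (2x - 2) + (2y + 8)·y' = 0,
so isolating y',
  dy/dx = -(2x - 2)/(2y + 8) = (1 - x)/(y + 4)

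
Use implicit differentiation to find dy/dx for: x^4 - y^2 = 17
Differentiate both sides with respect to x, treating y as y(x). By the chain rule, any term containing y contributes a factor of y' = dy/dx when we differentiate it.

Move every term to one side and write the relation as F(x, y) = 0. Term by term,
  d/dx[x^4] = 4x^3
  d/dx[-y^2] = -2y·y'
  d/dx[-17] = 0

The pieces without y' make up ∂F/∂x and the coefficient of y' is ∂F/∂y:
  ∂F/∂x = 4x^3,
  ∂F/∂y = -2y.

Since d/dx[F] = ∂F/∂x + (∂F/∂y)·y' = 0, solve for y':
  (∂F/∂y)·y' = -∂F/∂x
  dy/dx = -(∂F/∂x)/(∂F/∂y) = -(4x^3)/(-2y) = 2x^3/y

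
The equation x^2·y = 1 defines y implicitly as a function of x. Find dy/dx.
Differentiate the relation implicitly: treat y = y(x) and apply the chain rule, so every y-derivative picks up a y' = dy/dx factor.

With everything moved to the left-hand side, differentiate term by term:
  d/dx[x^2y] = x^2·y' + 2xy
  d/dx[-1] = 0

Separating the contributions that come from x directly and those that come through y:
  without y':      2xy
  multiplying y':  x^2

so (2xy) + (x^2)·y' = 0, and therefore
  dy/dx = -(2xy)/(x^2) = -2y/x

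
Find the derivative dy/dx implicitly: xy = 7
Differentiate the relation implicitly: treat y = y(x) and apply the chain rule, so every y-derivative picks up a y' = dy/dx factor.

With everything moved to the left-hand side, differentiate term by term:
  d/dx[xy] = x·y' + y
  d/dx[-7] = 0

Separating the contributions that come from x directly and those that come through y:
  without y':      y
  multiplying y':  x

so (y) + (x)·y' = 0, and therefore
  dy/dx = -(y)/(x) = -y/x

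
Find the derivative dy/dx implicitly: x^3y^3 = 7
Differentiate both sides with respect to x, treating y as y(x). By the chain rule, any term containing y contributes a factor of y' = dy/dx when we differentiate it.

Move every term to one side and write the relation as F(x, y) = 0. Term by term,
  d/dx[x^3y^3] = 3x^3y^2·y' + 3x^2y^3
  d/dx[-7] = 0

The pieces without y' make up ∂F/∂x and the coefficient of y' is ∂F/∂y:
  ∂F/∂x = 3x^2y^3,
  ∂F/∂y = 3x^3y^2.

Since d/dx[F] = ∂F/∂x + (∂F/∂y)·y' = 0, solve for y':
  (∂F/∂y)·y' = -∂F/∂x
  dy/dx = -(∂F/∂x)/(∂F/∂y) = -(3x^2y^3)/(3x^3y^2) = -y/x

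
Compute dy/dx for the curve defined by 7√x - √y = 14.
Differentiate the relation implicitly: treat y = y(x) and apply the chain rule, so every y-derivative picks up a y' = dy/dx factor.

With everything moved to the left-hand side, differentiate term by term:
  d/dx[7√(x)] = 7/(2√(x))
  d/dx[-√(y)] = -y'/(2√(y))
  d/dx[-14] = 0

Separating the contributions that come from x directly and those that come through y:
  without y':      7/(2√(x))
  multiplying y':  -1/(2√(y))

so (7/(2√(x))) + (-1/(2√(y)))·y' = 0, and therefore
  dy/dx = -(7/(2√(x)))/(-1/(2√(y))) = 7√(y)/√(x)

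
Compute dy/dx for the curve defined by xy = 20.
Take d/dx of both sides. Since y is implicitly a function of x, the chain rule attaches a y' = dy/dx factor whenever we differentiate through y.

Set F(x, y) = (left side) − (right side), so the curve is F = 0. Differentiating each term of F:
  d/dx[xy] = x·y' + y
  d/dx[-20] = 0

Collecting, the y'-free part is the partial derivative in x and the y' coefficient is the partial derivative in y:
  ∂F/∂x = y
  ∂F/∂y = x

so d/dx[F(x, y(x))] = ∂F/∂x + (∂F/∂y)·y' = 0. Rearranging,
  dy/dx = -(∂F/∂x)/(∂F/∂y) = -(y)/(x) = -y/x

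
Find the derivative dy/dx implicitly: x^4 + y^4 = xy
Differentiate the relation implicitly: treat y = y(x) and apply the chain rule, so every y-derivative picks up a y' = dy/dx factor.

With everything moved to the left-hand side, differentiate term by term:
  d/dx[x^4] = 4x^3
  d/dx[-xy] = -x·y' - y
  d/dx[y^4] = 4y^3·y'

Separating the contributions that come from x directly and those that come through y:
  without y':      4x^3 - y
  multiplying y':  -x + 4y^3

so (4x^3 - y) + (-x + 4y^3)·y' = 0, and therefore
  dy/dx = -(4x^3 - y)/(-x + 4y^3) = (4x^3 - y)/(x - 4y^3)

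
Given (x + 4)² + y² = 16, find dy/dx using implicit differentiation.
Differentiate both sides with respect to x, treating y as y(x). By the chain rule, any term containing y contributes a factor of y' = dy/dx when we differentiate it.

Move every term to one side and write the relation as F(x, y) = 0. Term by term,
  d/dx[y^2] = 2y·y'
  d/dx[(x + 4)^2] = 2x + 8
  d/dx[-16] = 0

The pieces without y' make up ∂F/∂x and the coefficient of y' is ∂F/∂y:
  ∂F/∂x = 2x + 8,
  ∂F/∂y = 2y.

Since d/dx[F] = ∂F/∂x + (∂F/∂y)·y' = 0, solve for y':
  (∂F/∂y)·y' = -∂F/∂x
  dy/dx = -(∂F/∂x)/(∂F/∂y) = -(2x + 8)/(2y) = (-x - 4)/y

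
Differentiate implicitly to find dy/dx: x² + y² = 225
Differentiate the relation implicitly: treat y = y(x) and apply the chain rule, so every y-derivative picks up a y' = dy/dx factor.

With everything moved to the left-hand side, differentiate term by term:
  d/dx[x^2] = 2x
  d/dx[y^2] = 2y·y'
  d/dx[-225] = 0

Separating the contributions that come from x directly and those that come through y:
  without y':      2x
  multiplying y':  2y

so (2x) + (2y)·y' = 0, and therefore
  dy/dx = -(2x)/(2y) = -x/y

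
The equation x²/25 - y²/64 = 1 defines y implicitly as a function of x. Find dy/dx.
Apply d/dx to both sides, remembering that y depends on x. Each occurrence of y therefore brings in a y' = dy/dx via the chain rule.

With F(x, y) equal to the left-hand side minus the right, differentiate F term by term:
  d/dx[x^2/25] = 2x/25
  d/dx[-y^2/64] = -y·y'/32
  d/dx[-1] = 0
Adding these up, d/dx[F] = 0 becomes
  (2x/25) + (-y/32)·y' = 0,
so isolating y',
  dy/dx = -(2x/25)/(-y/32) = 64x/(25y)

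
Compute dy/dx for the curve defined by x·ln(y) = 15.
Take d/dx of both sides. Since y is implicitly a function of x, the chain rule attaches a y' = dy/dx factor whenever we differentiate through y.

Set F(x, y) = (left side) − (right side), so the curve is F = 0. Differentiating each term of F:
  d/dx[x·ln(y)] = x·y'/y + ln(y)
  d/dx[-15] = 0

Collecting, the y'-free part is the partial derivative in x and the y' coefficient is the partial derivative in y:
  ∂F/∂x = ln(y)
  ∂F/∂y = x/y

so d/dx[F(x, y(x))] = ∂F/∂x + (∂F/∂y)·y' = 0. Rearranging,
  dy/dx = -(∂F/∂x)/(∂F/∂y) = -(ln(y))/(x/y) = -y·ln(y)/x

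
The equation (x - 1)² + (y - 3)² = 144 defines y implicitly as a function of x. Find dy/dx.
Differentiate both sides with respect to x, treating y as y(x). By the chain rule, any term containing y contributes a factor of y' = dy/dx when we differentiate it.

Move every term to one side and write the relation as F(x, y) = 0. Term by term,
  d/dx[(x - 1)^2] = 2x - 2
  d/dx[(y - 3)^2] = 2·y'(y - 3)
  d/dx[-144] = 0

The pieces without y' make up ∂F/∂x and the coefficient of y' is ∂F/∂y:
  ∂F/∂x = 2x - 2,
  ∂F/∂y = 2y - 6.

Since d/dx[F] = ∂F/∂x + (∂F/∂y)·y' = 0, solve for y':
  (∂F/∂y)·y' = -∂F/∂x
  dy/dx = -(∂F/∂x)/(∂F/∂y) = -(2x - 2)/(2y - 6) = (1 - x)/(y - 3)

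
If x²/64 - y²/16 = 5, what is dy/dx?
Differentiate both sides with respect to x, treating y as y(x). By the chain rule, any term containing y contributes a factor of y' = dy/dx when we differentiate it.

Move every term to one side and write the relation as F(x, y) = 0. Term by term,
  d/dx[x^2/64] = x/32
  d/dx[-y^2/16] = -y·y'/8
  d/dx[-5] = 0

The pieces without y' make up ∂F/∂x and the coefficient of y' is ∂F/∂y:
  ∂F/∂x = x/32,
  ∂F/∂y = -y/8.

Since d/dx[F] = ∂F/∂x + (∂F/∂y)·y' = 0, solve for y':
  (∂F/∂y)·y' = -∂F/∂x
  dy/dx = -(∂F/∂x)/(∂F/∂y) = -(x/32)/(-y/8) = x/(4y)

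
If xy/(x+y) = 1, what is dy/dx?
Differentiate both sides with respect to x, treating y as y(x). By the chain rule, any term containing y contributes a factor of y' = dy/dx when we differentiate it.

Move every term to one side and write the relation as F(x, y) = 0. Term by term,
  d/dx[xy/(x + y)] = xy(-y' - 1)/(x + y)^2 + x·y'/(x + y) + y/(x + y)
  d/dx[-1] = 0

The pieces without y' make up ∂F/∂x and the coefficient of y' is ∂F/∂y:
  ∂F/∂x = -xy/(x + y)^2 + y/(x + y),
  ∂F/∂y = -xy/(x + y)^2 + x/(x + y).

Since d/dx[F] = ∂F/∂x + (∂F/∂y)·y' = 0, solve for y':
  (∂F/∂y)·y' = -∂F/∂x
  dy/dx = -(∂F/∂x)/(∂F/∂y) = -(-xy/(x + y)^2 + y/(x + y))/(-xy/(x + y)^2 + x/(x + y))
        = -(y^2/(x + y)^2)/(x^2/(x + y)^2) = -y^2/x^2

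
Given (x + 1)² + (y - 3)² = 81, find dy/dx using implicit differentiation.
Differentiate both sides with respect to x, treating y as y(x). By the chain rule, any term containing y contributes a factor of y' = dy/dx when we differentiate it.

Move every term to one side and write the relation as F(x, y) = 0. Term by term,
  d/dx[(x + 1)^2] = 2x + 2
  d/dx[(y - 3)^2] = 2·y'(y - 3)
  d/dx[-81] = 0

The pieces without y' make up ∂F/∂x and the coefficient of y' is ∂F/∂y:
  ∂F/∂x = 2x + 2,
  ∂F/∂y = 2y - 6.

Since d/dx[F] = ∂F/∂x + (∂F/∂y)·y' = 0, solve for y':
  (∂F/∂y)·y' = -∂F/∂x
  dy/dx = -(∂F/∂x)/(∂F/∂y) = -(2x + 2)/(2y - 6) = (-x - 1)/(y - 3)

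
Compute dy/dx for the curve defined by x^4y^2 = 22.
Apply d/dx to both sides, remembering that y depends on x. Each occurrence of y therefore brings in a y' = dy/dx via the chain rule.

With F(x, y) equal to the left-hand side minus the right, differentiate F term by term:
  d/dx[x^4y^2] = 2x^4y·y' + 4x^3y^2
  d/dx[-22] = 0
Adding these up, d/dx[F] = 0 becomes
  (4x^3y^2) + (2x^4y)·y' = 0,
so isolating y',
  dy/dx = -(4x^3y^2)/(2x^4y) = -2y/x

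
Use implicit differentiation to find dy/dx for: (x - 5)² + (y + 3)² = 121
Apply d/dx to both sides, remembering that y depends on x. Each occurrence of y therefore brings in a y' = dy/dx via the chain rule.

With F(x, y) equal to the left-hand side minus the right, differentiate F term by term:
  d/dx[(x - 5)^2] = 2x - 10
  d/dx[(y + 3)^2] = 2·y'(y + 3)
  d/dx[-121] = 0
Adding these up, d/dx[F] = 0 becomes
  (2x - 10) + (2y + 6)·y' = 0,
so isolating y',
  dy/dx = -(2x - 10)/(2y + 6) = (5 - x)/(y + 3)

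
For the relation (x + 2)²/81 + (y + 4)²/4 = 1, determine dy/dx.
Differentiate both sides with respect to x, treating y as y(x). By the chain rule, any term containing y contributes a factor of y' = dy/dx when we differentiate it.

Move every term to one side and write the relation as F(x, y) = 0. Term by term,
  d/dx[(x + 2)^2/81] = 2x/81 + 4/81
  d/dx[(y + 4)^2/4] = y'(y + 4)/2
  d/dx[-1] = 0

The pieces without y' make up ∂F/∂x and the coefficient of y' is ∂F/∂y:
  ∂F/∂x = 2x/81 + 4/81,
  ∂F/∂y = y/2 + 2.

Since d/dx[F] = ∂F/∂x + (∂F/∂y)·y' = 0, solve for y':
  (∂F/∂y)·y' = -∂F/∂x
  dy/dx = -(∂F/∂x)/(∂F/∂y) = -(2x/81 + 4/81)/(y/2 + 2)
        = -(2(x + 2)/81)/((y + 4)/2) = 4(-x - 2)/(81(y + 4))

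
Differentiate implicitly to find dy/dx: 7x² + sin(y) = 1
Apply d/dx to both sides, remembering that y depends on x. Each occurrence of y therefore brings in a y' = dy/dx via the chain rule.

With F(x, y) equal to the left-hand side minus the right, differentiate F term by term:
  d/dx[7x^2] = 14x
  d/dx[sin(y)] = y'·cos(y)
  d/dx[-1] = 0
Adding these up, d/dx[F] = 0 becomes
  (14x) + (cos(y))·y' = 0,
so isolating y',
  dy/dx = -(14x)/(cos(y)) = -14x/cos(y)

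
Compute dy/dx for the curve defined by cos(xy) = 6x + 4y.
Differentiate the relation implicitly: treat y = y(x) and apply the chain rule, so every y-derivative picks up a y' = dy/dx factor.

With everything moved to the left-hand side, differentiate term by term:
  d/dx[-6x] = -6
  d/dx[-4y] = -4·y'
  d/dx[cos(xy)] = -(x·y' + y)·sin(xy)

Separating the contributions that come from x directly and those that come through y:
  without y':      -y·sin(xy) - 6
  multiplying y':  -x·sin(xy) - 4

so (-y·sin(xy) - 6) + (-x·sin(xy) - 4)·y' = 0, and therefore
  dy/dx = -(-y·sin(xy) - 6)/(-x·sin(xy) - 4) = -(y·sin(xy) + 6)/(x·sin(xy) + 4)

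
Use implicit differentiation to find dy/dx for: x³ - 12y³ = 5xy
Apply d/dx to both sides, remembering that y depends on x. Each occurrence of y therefore brings in a y' = dy/dx via the chain rule.

With F(x, y) equal to the left-hand side minus the right, differentiate F term by term:
  d/dx[x^3] = 3x^2
  d/dx[-5xy] = -5x·y' - 5y
  d/dx[-12y^3] = -36y^2·y'
Adding these up, d/dx[F] = 0 becomes
  (3x^2 - 5y) + (-5x - 36y^2)·y' = 0,
so isolating y',
  dy/dx = -(3x^2 - 5y)/(-5x - 36y^2) = (3x^2 - 5y)/(5x + 36y^2)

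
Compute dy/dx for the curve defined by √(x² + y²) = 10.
Take d/dx of both sides. Since y is implicitly a function of x, the chain rule attaches a y' = dy/dx factor whenever we differentiate through y.

Set F(x, y) = (left side) − (right side), so the curve is F = 0. Differentiating each term of F:
  d/dx[√(x^2 + y^2)] = (x + y·y')/√(x^2 + y^2)
  d/dx[-10] = 0

Collecting, the y'-free part is the partial derivative in x and the y' coefficient is the partial derivative in y:
  ∂F/∂x = x/√(x^2 + y^2)
  ∂F/∂y = y/√(x^2 + y^2)

so d/dx[F(x, y(x))] = ∂F/∂x + (∂F/∂y)·y' = 0. Rearranging,
  dy/dx = -(∂F/∂x)/(∂F/∂y) = -(x/√(x^2 + y^2))/(y/√(x^2 + y^2)) = -x/y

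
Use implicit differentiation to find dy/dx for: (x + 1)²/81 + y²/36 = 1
Take d/dx of both sides. Since y is implicitly a function of x, the chain rule attaches a y' = dy/dx factor whenever we differentiate through y.

Set F(x, y) = (left side) − (right side), so the curve is F = 0. Differentiating each term of F:
  d/dx[y^2/36] = y·y'/18
  d/dx[(x + 1)^2/81] = 2x/81 + 2/81
  d/dx[-1] = 0

Collecting, the y'-free part is the partial derivative in x and the y' coefficient is the partial derivative in y:
  ∂F/∂x = 2x/81 + 2/81
  ∂F/∂y = y/18

so d/dx[F(x, y(x))] = ∂F/∂x + (∂F/∂y)·y' = 0. Rearranging,
  dy/dx = -(∂F/∂x)/(∂F/∂y) = -(2x/81 + 2/81)/(y/18)
        = -(2(x + 1)/81)/(y/18) = 4(-x - 1)/(9y)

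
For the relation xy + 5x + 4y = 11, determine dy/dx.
Take d/dx of both sides. Since y is implicitly a function of x, the chain rule attaches a y' = dy/dx factor whenever we differentiate through y.

Set F(x, y) = (left side) − (right side), so the curve is F = 0. Differentiating each term of F:
  d/dx[xy] = x·y' + y
  d/dx[5x] = 5
  d/dx[4y] = 4·y'
  d/dx[-11] = 0

Collecting, the y'-free part is the partial derivative in x and the y' coefficient is the partial derivative in y:
  ∂F/∂x = y + 5
  ∂F/∂y = x + 4

so d/dx[F(x, y(x))] = ∂F/∂x + (∂F/∂y)·y' = 0. Rearranging,
  dy/dx = -(∂F/∂x)/(∂F/∂y) = -(y + 5)/(x + 4) = (-y - 5)/(x + 4)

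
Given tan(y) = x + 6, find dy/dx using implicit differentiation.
Differentiate both sides with respect to x, treating y as y(x). By the chain rule, any term containing y contributes a factor of y' = dy/dx when we differentiate it.

Move every term to one side and write the relation as F(x, y) = 0. Term by term,
  d/dx[-x] = -1
  d/dx[tan(y)] = y'(tan(y)^2 + 1)
  d/dx[-6] = 0

The pieces without y' make up ∂F/∂x and the coefficient of y' is ∂F/∂y:
  ∂F/∂x = -1,
  ∂F/∂y = tan(y)^2 + 1.

Since d/dx[F] = ∂F/∂x + (∂F/∂y)·y' = 0, solve for y':
  (∂F/∂y)·y' = -∂F/∂x
  dy/dx = -(∂F/∂x)/(∂F/∂y) = -(-1)/(tan(y)^2 + 1) = cos(y)^2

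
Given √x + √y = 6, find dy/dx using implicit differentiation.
Take d/dx of both sides. Since y is implicitly a function of x, the chain rule attaches a y' = dy/dx factor whenever we differentiate through y.

Set F(x, y) = (left side) − (right side), so the curve is F = 0. Differentiating each term of F:
  d/dx[√(x)] = 1/(2√(x))
  d/dx[√(y)] = y'/(2√(y))
  d/dx[-6] = 0

Collecting, the y'-free part is the partial derivative in x and the y' coefficient is the partial derivative in y:
  ∂F/∂x = 1/(2√(x))
  ∂F/∂y = 1/(2√(y))

so d/dx[F(x, y(x))] = ∂F/∂x + (∂F/∂y)·y' = 0. Rearranging,
  dy/dx = -(∂F/∂x)/(∂F/∂y) = -(1/(2√(x)))/(1/(2√(y))) = -√(y)/√(x)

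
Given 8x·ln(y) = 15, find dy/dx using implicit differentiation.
Differentiate the relation implicitly: treat y = y(x) and apply the chain rule, so every y-derivative picks up a y' = dy/dx factor.

With everything moved to the left-hand side, differentiate term by term:
  d/dx[8x·ln(y)] = 8x·y'/y + 8ln(y)
  d/dx[-15] = 0

Separating the contributions that come from x directly and those that come through y:
  without y':      8ln(y)
  multiplying y':  8x/y

so (8ln(y)) + (8x/y)·y' = 0, and therefore
  dy/dx = -(8ln(y))/(8x/y) = -y·ln(y)/x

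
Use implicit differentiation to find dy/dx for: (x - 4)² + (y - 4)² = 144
Differentiate the relation implicitly: treat y = y(x) and apply the chain rule, so every y-derivative picks up a y' = dy/dx factor.

With everything moved to the left-hand side, differentiate term by term:
  d/dx[(x - 4)^2] = 2x - 8
  d/dx[(y - 4)^2] = 2·y'(y - 4)
  d/dx[-144] = 0

Separating the contributions that come from x directly and those that come through y:
  without y':      2x - 8
  multiplying y':  2y - 8

so (2x - 8) + (2y - 8)·y' = 0, and therefore
  dy/dx = -(2x - 8)/(2y - 8) = (4 - x)/(y - 4)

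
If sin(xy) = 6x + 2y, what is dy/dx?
Differentiate the relation implicitly: treat y = y(x) and apply the chain rule, so every y-derivative picks up a y' = dy/dx factor.

With everything moved to the left-hand side, differentiate term by term:
  d/dx[-6x] = -6
  d/dx[-2y] = -2·y'
  d/dx[sin(xy)] = (x·y' + y)·cos(xy)

Separating the contributions that come from x directly and those that come through y:
  without y':      y·cos(xy) - 6
  multiplying y':  x·cos(xy) - 2

so (y·cos(xy) - 6) + (x·cos(xy) - 2)·y' = 0, and therefore
  dy/dx = -(y·cos(xy) - 6)/(x·cos(xy) - 2) = (-y·cos(xy) + 6)/(x·cos(xy) - 2)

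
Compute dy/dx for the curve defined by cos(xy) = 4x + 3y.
Take d/dx of both sides. Since y is implicitly a function of x, the chain rule attaches a y' = dy/dx factor whenever we differentiate through y.

Set F(x, y) = (left side) − (right side), so the curve is F = 0. Differentiating each term of F:
  d/dx[-4x] = -4
  d/dx[-3y] = -3·y'
  d/dx[cos(xy)] = -(x·y' + y)·sin(xy)

Collecting, the y'-free part is the partial derivative in x and the y' coefficient is the partial derivative in y:
  ∂F/∂x = -y·sin(xy) - 4
  ∂F/∂y = -x·sin(xy) - 3

so d/dx[F(x, y(x))] = ∂F/∂x + (∂F/∂y)·y' = 0. Rearranging,
  dy/dx = -(∂F/∂x)/(∂F/∂y) = -(-y·sin(xy) - 4)/(-x·sin(xy) - 3) = -(y·sin(xy) + 4)/(x·sin(xy) + 3)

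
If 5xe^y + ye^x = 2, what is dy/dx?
Apply d/dx to both sides, remembering that y depends on x. Each occurrence of y therefore brings in a y' = dy/dx via the chain rule.

With F(x, y) equal to the left-hand side minus the right, differentiate F term by term:
  d/dx[5x·e^(y)] = 5x·y'·e^(y) + 5e^(y)
  d/dx[y·e^(x)] = y·e^(x) + y'·e^(x)
  d/dx[-2] = 0
Adding these up, d/dx[F] = 0 becomes
  (y·e^(x) + 5e^(y)) + (5x·e^(y) + e^(x))·y' = 0,
so isolating y',
  dy/dx = -(y·e^(x) + 5e^(y))/(5x·e^(y) + e^(x)) = (-y·e^(x) - 5e^(y))/(5x·e^(y) + e^(x))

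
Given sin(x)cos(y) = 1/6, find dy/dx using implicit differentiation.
Differentiate both sides with respect to x, treating y as y(x). By the chain rule, any term containing y contributes a factor of y' = dy/dx when we differentiate it.

Move every term to one side and write the relation as F(x, y) = 0. Term by term,
  d/dx[sin(x)·cos(y)] = -y'·sin(x)·sin(y) + cos(x)·cos(y)
  d/dx[-1/6] = 0

The pieces without y' make up ∂F/∂x and the coefficient of y' is ∂F/∂y:
  ∂F/∂x = cos(x)·cos(y),
  ∂F/∂y = -sin(x)·sin(y).

Since d/dx[F] = ∂F/∂x + (∂F/∂y)·y' = 0, solve for y':
  (∂F/∂y)·y' = -∂F/∂x
  dy/dx = -(∂F/∂x)/(∂F/∂y) = -(cos(x)·cos(y))/(-sin(x)·sin(y)) = 1/(tan(x)·tan(y))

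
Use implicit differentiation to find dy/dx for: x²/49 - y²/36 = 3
Apply d/dx to both sides, remembering that y depends on x. Each occurrence of y therefore brings in a y' = dy/dx via the chain rule.

With F(x, y) equal to the left-hand side minus the right, differentiate F term by term:
  d/dx[x^2/49] = 2x/49
  d/dx[-y^2/36] = -y·y'/18
  d/dx[-3] = 0
Adding these up, d/dx[F] = 0 becomes
  (2x/49) + (-y/18)·y' = 0,
so isolating y',
  dy/dx = -(2x/49)/(-y/18) = 36x/(49y)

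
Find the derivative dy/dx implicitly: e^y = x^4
Differentiate the relation implicitly: treat y = y(x) and apply the chain rule, so every y-derivative picks up a y' = dy/dx factor.

With everything moved to the left-hand side, differentiate term by term:
  d/dx[-x^4] = -4x^3
  d/dx[e^(y)] = y'·e^(y)

Separating the contributions that come from x directly and those that come through y:
  without y':      -4x^3
  multiplying y':  e^(y)

so (-4x^3) + (e^(y))·y' = 0, and therefore
  dy/dx = -(-4x^3)/(e^(y)) = 4x^3e^(-y)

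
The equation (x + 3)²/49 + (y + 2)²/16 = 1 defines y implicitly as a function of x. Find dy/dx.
Take d/dx of both sides. Since y is implicitly a function of x, the chain rule attaches a y' = dy/dx factor whenever we differentiate through y.

Set F(x, y) = (left side) − (right side), so the curve is F = 0. Differentiating each term of F:
  d/dx[(x + 3)^2/49] = 2x/49 + 6/49
  d/dx[(y + 2)^2/16] = y'(y + 2)/8
  d/dx[-1] = 0

Collecting, the y'-free part is the partial derivative in x and the y' coefficient is the partial derivative in y:
  ∂F/∂x = 2x/49 + 6/49
  ∂F/∂y = y/8 + 1/4

so d/dx[F(x, y(x))] = ∂F/∂x + (∂F/∂y)·y' = 0. Rearranging,
  dy/dx = -(∂F/∂x)/(∂F/∂y) = -(2x/49 + 6/49)/(y/8 + 1/4)
        = -(2(x + 3)/49)/((y + 2)/8) = 16(-x - 3)/(49(y + 2))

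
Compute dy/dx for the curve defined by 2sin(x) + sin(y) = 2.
Take d/dx of both sides. Since y is implicitly a function of x, the chain rule attaches a y' = dy/dx factor whenever we differentiate through y.

Set F(x, y) = (left side) − (right side), so the curve is F = 0. Differentiating each term of F:
  d/dx[2sin(x)] = 2cos(x)
  d/dx[sin(y)] = y'·cos(y)
  d/dx[-2] = 0

Collecting, the y'-free part is the partial derivative in x and the y' coefficient is the partial derivative in y:
  ∂F/∂x = 2cos(x)
  ∂F/∂y = cos(y)

so d/dx[F(x, y(x))] = ∂F/∂x + (∂F/∂y)·y' = 0. Rearranging,
  dy/dx = -(∂F/∂x)/(∂F/∂y) = -(2cos(x))/(cos(y)) = -2cos(x)/cos(y)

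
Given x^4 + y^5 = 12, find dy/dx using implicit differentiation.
Take d/dx of both sides. Since y is implicitly a function of x, the chain rule attaches a y' = dy/dx factor whenever we differentiate through y.

Set F(x, y) = (left side) − (right side), so the curve is F = 0. Differentiating each term of F:
  d/dx[x^4] = 4x^3
  d/dx[y^5] = 5y^4·y'
  d/dx[-12] = 0

Collecting, the y'-free part is the partial derivative in x and the y' coefficient is the partial derivative in y:
  ∂F/∂x = 4x^3
  ∂F/∂y = 5y^4

so d/dx[F(x, y(x))] = ∂F/∂x + (∂F/∂y)·y' = 0. Rearranging,
  dy/dx = -(∂F/∂x)/(∂F/∂y) = -(4x^3)/(5y^4) = -4x^3/(5y^4)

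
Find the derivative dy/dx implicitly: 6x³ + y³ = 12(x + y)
Differentiate the relation implicitly: treat y = y(x) and apply the chain rule, so every y-derivative picks up a y' = dy/dx factor.

With everything moved to the left-hand side, differentiate term by term:
  d/dx[6x^3] = 18x^2
  d/dx[-12x] = -12
  d/dx[y^3] = 3y^2·y'
  d/dx[-12y] = -12·y'

Separating the contributions that come from x directly and those that come through y:
  without y':      18x^2 - 12
  multiplying y':  3y^2 - 12

so (18x^2 - 12) + (3y^2 - 12)·y' = 0, and therefore
  dy/dx = -(18x^2 - 12)/(3y^2 - 12) = 2(2 - 3x^2)/(y^2 - 4)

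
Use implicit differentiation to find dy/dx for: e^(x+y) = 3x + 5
Take d/dx of both sides. Since y is implicitly a function of x, the chain rule attaches a y' = dy/dx factor whenever we differentiate through y.

Set F(x, y) = (left side) − (right side), so the curve is F = 0. Differentiating each term of F:
  d/dx[-3x] = -3
  d/dx[e^(x + y)] = (y' + 1)·e^(x + y)
  d/dx[-5] = 0

Collecting, the y'-free part is the partial derivative in x and the y' coefficient is the partial derivative in y:
  ∂F/∂x = e^(x + y) - 3
  ∂F/∂y = e^(x + y)

so d/dx[F(x, y(x))] = ∂F/∂x + (∂F/∂y)·y' = 0. Rearranging,
  dy/dx = -(∂F/∂x)/(∂F/∂y) = -(e^(x + y) - 3)/(e^(x + y)) = 3e^(-x - y) - 1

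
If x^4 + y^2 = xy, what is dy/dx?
Differentiate the relation implicitly: treat y = y(x) and apply the chain rule, so every y-derivative picks up a y' = dy/dx factor.

With everything moved to the left-hand side, differentiate term by term:
  d/dx[x^4] = 4x^3
  d/dx[-xy] = -x·y' - y
  d/dx[y^2] = 2y·y'

Separating the contributions that come from x directly and those that come through y:
  without y':      4x^3 - y
  multiplying y':  -x + 2y

so (4x^3 - y) + (-x + 2y)·y' = 0, and therefore
  dy/dx = -(4x^3 - y)/(-x + 2y) = (4x^3 - y)/(x - 2y)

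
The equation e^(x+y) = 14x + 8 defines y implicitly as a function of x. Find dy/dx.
Take d/dx of both sides. Since y is implicitly a function of x, the chain rule attaches a y' = dy/dx factor whenever we differentiate through y.

Set F(x, y) = (left side) − (right side), so the curve is F = 0. Differentiating each term of F:
  d/dx[-14x] = -14
  d/dx[e^(x + y)] = (y' + 1)·e^(x + y)
  d/dx[-8] = 0

Collecting, the y'-free part is the partial derivative in x and the y' coefficient is the partial derivative in y:
  ∂F/∂x = e^(x + y) - 14
  ∂F/∂y = e^(x + y)

so d/dx[F(x, y(x))] = ∂F/∂x + (∂F/∂y)·y' = 0. Rearranging,
  dy/dx = -(∂F/∂x)/(∂F/∂y) = -(e^(x + y) - 14)/(e^(x + y)) = 14e^(-x - y) - 1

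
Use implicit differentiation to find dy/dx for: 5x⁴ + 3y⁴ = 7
Differentiate both sides with respect to x, treating y as y(x). By the chain rule, any term containing y contributes a factor of y' = dy/dx when we differentiate it.

Move every term to one side and write the relation as F(x, y) = 0. Term by term,
  d/dx[5x^4] = 20x^3
  d/dx[3y^4] = 12y^3·y'
  d/dx[-7] = 0

The pieces without y' make up ∂F/∂x and the coefficient of y' is ∂F/∂y:
  ∂F/∂x = 20x^3,
  ∂F/∂y = 12y^3.

Since d/dx[F] = ∂F/∂x + (∂F/∂y)·y' = 0, solve for y':
  (∂F/∂y)·y' = -∂F/∂x
  dy/dx = -(∂F/∂x)/(∂F/∂y) = -(20x^3)/(12y^3) = -5x^3/(3y^3)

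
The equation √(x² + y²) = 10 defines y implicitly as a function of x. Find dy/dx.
Differentiate both sides with respect to x, treating y as y(x). By the chain rule, any term containing y contributes a factor of y' = dy/dx when we differentiate it.

Move every term to one side and write the relation as F(x, y) = 0. Term by term,
  d/dx[√(x^2 + y^2)] = (x + y·y')/√(x^2 + y^2)
  d/dx[-10] = 0

The pieces without y' make up ∂F/∂x and the coefficient of y' is ∂F/∂y:
  ∂F/∂x = x/√(x^2 + y^2),
  ∂F/∂y = y/√(x^2 + y^2).

Since d/dx[F] = ∂F/∂x + (∂F/∂y)·y' = 0, solve for y':
  (∂F/∂y)·y' = -∂F/∂x
  dy/dx = -(∂F/∂x)/(∂F/∂y) = -(x/√(x^2 + y^2))/(y/√(x^2 + y^2)) = -x/y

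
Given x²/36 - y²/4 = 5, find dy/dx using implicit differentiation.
Differentiate the relation implicitly: treat y = y(x) and apply the chain rule, so every y-derivative picks up a y' = dy/dx factor.

With everything moved to the left-hand side, differentiate term by term:
  d/dx[x^2/36] = x/18
  d/dx[-y^2/4] = -y·y'/2
  d/dx[-5] = 0

Separating the contributions that come from x directly and those that come through y:
  without y':      x/18
  multiplying y':  -y/2

so (x/18) + (-y/2)·y' = 0, and therefore
  dy/dx = -(x/18)/(-y/2) = x/(9y)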